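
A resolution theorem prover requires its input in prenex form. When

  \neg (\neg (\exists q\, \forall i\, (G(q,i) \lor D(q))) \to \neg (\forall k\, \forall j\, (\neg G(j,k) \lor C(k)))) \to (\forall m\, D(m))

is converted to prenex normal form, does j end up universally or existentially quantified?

existential

First replace A → B with ¬A ∨ B.
  \neg \neg (\neg \neg (\exists q\, \forall i\, (G(q,i) \lor D(q))) \lor \neg (\forall k\, \forall j\, (\neg G(j,k) \lor C(k)))) \lor (\forall m\, D(m))
Move each ¬ inward, flipping quantifiers it crosses:
  (\exists q\, \forall i\, (G(q,i) \lor D(q))) \lor (\exists k\, \exists j\, (G(j,k) \land \neg C(k))) \lor (\forall m\, D(m))
All bound variables are already distinct, so no renaming is needed.
Finally move all quantifiers to the prefix:
  \exists q\, \forall i\, \exists k\, \exists j\, \forall m\, (G(q,i) \lor D(q) \lor G(j,k) \land \neg C(k) \lor D(m))
The quantifier \forall j sits under an odd number of negations (counting the antecedent side of each →), so it flips to \exists j.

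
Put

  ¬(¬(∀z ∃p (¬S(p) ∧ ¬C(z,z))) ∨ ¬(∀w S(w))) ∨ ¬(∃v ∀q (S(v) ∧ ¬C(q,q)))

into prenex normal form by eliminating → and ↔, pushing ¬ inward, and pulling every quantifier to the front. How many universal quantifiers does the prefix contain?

Push ¬ through the quantifiers and connectives to reach negation normal form:
  (∀z ∃p (¬S(p) ∧ ¬C(z,z))) ∧ (∀w S(w)) ∨ (∀v ∃q (¬S(v) ∨ C(q,q)))
All bound variables are already distinct, so no renaming is needed.
Extract every quantifier outward, since the variables are now distinct and don't occur free across branches:
  ∀z ∃p ∀w ∀v ∃q (¬S(p) ∧ ¬C(z,z) ∧ S(w) ∨ ¬S(v) ∨ C(q,q))
The prefix is ∀z ∃p ∀w ∀v ∃q: 3 universal, 2 existential.

3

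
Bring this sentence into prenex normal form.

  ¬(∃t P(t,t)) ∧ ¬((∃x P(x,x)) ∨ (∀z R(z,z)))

∀t ∀x ∃z (¬P(t,t) ∧ ¬P(x,x) ∧ ¬R(z,z))

Move each ¬ inward, flipping quantifiers it crosses:
  (∀t ¬P(t,t)) ∧ (∀x ¬P(x,x)) ∧ (∃z ¬R(z,z))
All bound variables are already distinct, so no renaming is needed.
Extract every quantifier outward, since the variables are now distinct and don't occur free across branches:
  ∀t ∀x ∃z (¬P(t,t) ∧ ¬P(x,x) ∧ ¬R(z,z))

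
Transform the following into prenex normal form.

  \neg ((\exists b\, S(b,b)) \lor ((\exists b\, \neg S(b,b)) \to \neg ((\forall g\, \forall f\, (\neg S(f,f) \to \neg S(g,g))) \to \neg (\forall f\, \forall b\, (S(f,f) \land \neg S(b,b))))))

Eliminate → and ↔ using ¬ and ∨.
  \neg ((\exists b\, S(b,b)) \lor \neg (\exists b\, \neg S(b,b)) \lor \neg (\neg (\forall g\, \forall f\, (\neg \neg S(f,f) \lor \neg S(g,g))) \lor \neg (\forall f\, \forall b\, (S(f,f) \land \neg S(b,b)))))
Move each ¬ inward, flipping quantifiers it crosses:
  (\forall b\, \neg S(b,b)) \land (\exists b\, \neg S(b,b)) \land ((\exists g\, \exists f\, (\neg S(f,f) \land S(g,g))) \lor (\exists f\, \exists b\, (\neg S(f,f) \lor S(b,b))))
Rename bound variables to avoid capture: b↦q, f↦u, b↦u1.
  (\forall b\, \neg S(b,b)) \land (\exists q\, \neg S(q,q)) \land ((\exists g\, \exists f\, (\neg S(f,f) \land S(g,g))) \lor (\exists u\, \exists u1\, (\neg S(u,u) \lor S(u1,u1))))
Extract every quantifier outward, since the variables are now distinct and don't occur free across branches:
  \forall b\, \exists q\, \exists g\, \exists f\, \exists u\, \exists u1\, (\neg S(b,b) \land \neg S(q,q) \land (\neg S(f,f) \land S(g,g) \lor \neg S(u,u) \lor S(u1,u1)))

\forall b\, \exists q\, \exists g\, \exists f\, \exists u\, \exists u1\, (\neg S(b,b) \land \neg S(q,q) \land (\neg S(f,f) \land S(g,g) \lor \neg S(u,u) \lor S(u1,u1)))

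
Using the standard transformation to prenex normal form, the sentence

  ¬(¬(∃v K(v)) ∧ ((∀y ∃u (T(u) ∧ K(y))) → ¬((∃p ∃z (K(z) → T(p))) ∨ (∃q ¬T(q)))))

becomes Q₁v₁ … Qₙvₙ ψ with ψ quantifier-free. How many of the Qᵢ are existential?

5

First replace A → B with ¬A ∨ B.
  ¬(¬(∃v K(v)) ∧ (¬(∀y ∃u (T(u) ∧ K(y))) ∨ ¬((∃p ∃z (¬K(z) ∨ T(p))) ∨ (∃q ¬T(q)))))
Move each ¬ inward, flipping quantifiers it crosses:
  (∃v K(v)) ∨ (∀y ∃u (T(u) ∧ K(y))) ∧ ((∃p ∃z (¬K(z) ∨ T(p))) ∨ (∃q ¬T(q)))
Finally move all quantifiers to the prefix:
  ∃v ∀y ∃u ∃p ∃z ∃q (K(v) ∨ T(u) ∧ K(y) ∧ (¬K(z) ∨ T(p) ∨ ¬T(q)))
The prefix is ∃v ∀y ∃u ∃p ∃z ∃q: 1 universal, 5 existential.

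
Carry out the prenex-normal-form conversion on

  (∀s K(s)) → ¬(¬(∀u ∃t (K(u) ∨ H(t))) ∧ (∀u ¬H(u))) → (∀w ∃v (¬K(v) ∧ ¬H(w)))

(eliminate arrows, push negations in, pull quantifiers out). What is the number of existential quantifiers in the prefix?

3

Eliminate → and ↔ using ¬ and ∨.
  ¬(∀s K(s)) ∨ ¬¬(¬(∀u ∃t (K(u) ∨ H(t))) ∧ (∀u ¬H(u))) ∨ (∀w ∃v (¬K(v) ∧ ¬H(w)))
Push ¬ through the quantifiers and connectives to reach negation normal form:
  (∃s ¬K(s)) ∨ (∃u ∀t (¬K(u) ∧ ¬H(t))) ∧ (∀u ¬H(u)) ∨ (∀w ∃v (¬K(v) ∧ ¬H(w)))
Give each quantifier a distinct variable: u↦b.
  (∃s ¬K(s)) ∨ (∃u ∀t (¬K(u) ∧ ¬H(t))) ∧ (∀b ¬H(b)) ∨ (∀w ∃v (¬K(v) ∧ ¬H(w)))
Pull the quantifiers to the front (each side's bound variable is not free in the other side):
  ∃s ∃u ∀t ∀b ∀w ∃v (¬K(s) ∨ ¬K(u) ∧ ¬H(t) ∧ ¬H(b) ∨ ¬K(v) ∧ ¬H(w))
The prefix is ∃s ∃u ∀t ∀b ∀w ∃v: 3 universal, 3 existential.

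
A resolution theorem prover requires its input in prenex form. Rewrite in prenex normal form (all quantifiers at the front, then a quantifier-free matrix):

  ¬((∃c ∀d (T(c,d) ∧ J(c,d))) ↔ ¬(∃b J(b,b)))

Rewrite implications/biconditionals: A → B as ¬A ∨ B; A ↔ B as (¬A ∨ B) ∧ (¬B ∨ A).
  ¬((¬(∃c ∀d (T(c,d) ∧ J(c,d))) ∨ ¬(∃b J(b,b))) ∧ (¬¬(∃b J(b,b)) ∨ (∃c ∀d (T(c,d) ∧ J(c,d)))))
Drive negations inward (¬∀x A ≡ ∃x ¬A, ¬∃x A ≡ ∀x ¬A, De Morgan for ∧/∨):
  (∃c ∀d (T(c,d) ∧ J(c,d))) ∧ (∃b J(b,b)) ∨ (∀b ¬J(b,b)) ∧ (∀c ∃d (¬T(c,d) ∨ ¬J(c,d)))
Standardize variables apart so no two quantifiers bind the same name: b↦x, c↦s, d↦v.
  (∃c ∀d (T(c,d) ∧ J(c,d))) ∧ (∃b J(b,b)) ∨ (∀x ¬J(x,x)) ∧ (∀s ∃v (¬T(s,v) ∨ ¬J(s,v)))
Finally move all quantifiers to the prefix:
  ∃c ∀d ∃b ∀x ∀s ∃v (T(c,d) ∧ J(c,d) ∧ J(b,b) ∨ ¬J(x,x) ∧ (¬T(s,v) ∨ ¬J(s,v)))

∃c ∀d ∃b ∀x ∀s ∃v (T(c,d) ∧ J(c,d) ∧ J(b,b) ∨ ¬J(x,x) ∧ (¬T(s,v) ∨ ¬J(s,v)))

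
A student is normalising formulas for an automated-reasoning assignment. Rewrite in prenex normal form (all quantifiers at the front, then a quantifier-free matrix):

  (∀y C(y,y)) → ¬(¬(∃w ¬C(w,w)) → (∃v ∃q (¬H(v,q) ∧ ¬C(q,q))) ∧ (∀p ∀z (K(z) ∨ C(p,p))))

∃y ∀w ∀v ∀q ∃p ∃z (¬C(y,y) ∨ C(w,w) ∧ (H(v,q) ∨ C(q,q) ∨ ¬K(z) ∧ ¬C(p,p)))

Rewrite implications/biconditionals: A → B as ¬A ∨ B.
  ¬(∀y C(y,y)) ∨ ¬(¬¬(∃w ¬C(w,w)) ∨ (∃v ∃q (¬H(v,q) ∧ ¬C(q,q))) ∧ (∀p ∀z (K(z) ∨ C(p,p))))
Push ¬ through the quantifiers and connectives to reach negation normal form:
  (∃y ¬C(y,y)) ∨ (∀w C(w,w)) ∧ ((∀v ∀q (H(v,q) ∨ C(q,q))) ∨ (∃p ∃z (¬K(z) ∧ ¬C(p,p))))
Extract every quantifier outward, since the variables are now distinct and don't occur free across branches:
  ∃y ∀w ∀v ∀q ∃p ∃z (¬C(y,y) ∨ C(w,w) ∧ (H(v,q) ∨ C(q,q) ∨ ¬K(z) ∧ ¬C(p,p)))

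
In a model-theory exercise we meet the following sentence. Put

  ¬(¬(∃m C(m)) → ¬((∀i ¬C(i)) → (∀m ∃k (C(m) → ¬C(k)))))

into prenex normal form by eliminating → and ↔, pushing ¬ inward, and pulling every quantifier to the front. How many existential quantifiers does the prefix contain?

Eliminate → and ↔ using ¬ and ∨.
  ¬(¬¬(∃m C(m)) ∨ ¬(¬(∀i ¬C(i)) ∨ (∀m ∃k (¬C(m) ∨ ¬C(k)))))
Move each ¬ inward, flipping quantifiers it crosses:
  (∀m ¬C(m)) ∧ ((∃i C(i)) ∨ (∀m ∃k (¬C(m) ∨ ¬C(k))))
Rename bound variables to avoid capture: m↦p.
  (∀m ¬C(m)) ∧ ((∃i C(i)) ∨ (∀p ∃k (¬C(p) ∨ ¬C(k))))
Finally move all quantifiers to the prefix:
  ∀m ∃i ∀p ∃k (¬C(m) ∧ (C(i) ∨ ¬C(p) ∨ ¬C(k)))
The prefix is ∀m ∃i ∀p ∃k: 2 universal, 2 existential.

2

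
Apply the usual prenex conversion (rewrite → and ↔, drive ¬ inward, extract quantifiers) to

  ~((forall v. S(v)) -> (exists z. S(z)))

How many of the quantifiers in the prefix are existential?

Rewrite implications/biconditionals: A → B as ¬A ∨ B.
  ~(~(forall v. S(v)) | (exists z. S(z)))
Push ¬ through the quantifiers and connectives to reach negation normal form:
  (forall v. S(v)) & (forall z. ~S(z))
Finally move all quantifiers to the prefix:
  forall v. forall z. (S(v) & ~S(z))
The prefix is forall v forall z: 2 universal, 0 existential.

0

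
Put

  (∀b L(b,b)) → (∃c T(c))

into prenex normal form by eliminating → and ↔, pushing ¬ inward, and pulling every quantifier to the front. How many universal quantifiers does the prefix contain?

0

First replace A → B with ¬A ∨ B.
  ¬(∀b L(b,b)) ∨ (∃c T(c))
Drive negations inward (¬∀x A ≡ ∃x ¬A, ¬∃x A ≡ ∀x ¬A, De Morgan for ∧/∨):
  (∃b ¬L(b,b)) ∨ (∃c T(c))
Extract every quantifier outward, since the variables are now distinct and don't occur free across branches:
  ∃b ∃c (¬L(b,b) ∨ T(c))
The prefix is ∃b ∃c: 0 universal, 2 existential.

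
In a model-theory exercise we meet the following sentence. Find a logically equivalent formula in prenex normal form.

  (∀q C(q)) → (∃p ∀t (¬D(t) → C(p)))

∃q ∃p ∀t (¬C(q) ∨ D(t) ∨ C(p))

Eliminate → and ↔ using ¬ and ∨.
  ¬(∀q C(q)) ∨ (∃p ∀t (¬¬D(t) ∨ C(p)))
Push ¬ through the quantifiers and connectives to reach negation normal form:
  (∃q ¬C(q)) ∨ (∃p ∀t (D(t) ∨ C(p)))
Extract every quantifier outward, since the variables are now distinct and don't occur free across branches:
  ∃q ∃p ∀t (¬C(q) ∨ D(t) ∨ C(p))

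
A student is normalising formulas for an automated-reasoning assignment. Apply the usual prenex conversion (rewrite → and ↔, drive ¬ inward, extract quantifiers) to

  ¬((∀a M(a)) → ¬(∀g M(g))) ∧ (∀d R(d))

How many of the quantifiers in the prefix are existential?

0

First replace A → B with ¬A ∨ B.
  ¬(¬(∀a M(a)) ∨ ¬(∀g M(g))) ∧ (∀d R(d))
Push ¬ through the quantifiers and connectives to reach negation normal form:
  (∀a M(a)) ∧ (∀g M(g)) ∧ (∀d R(d))
All bound variables are already distinct, so no renaming is needed.
Finally move all quantifiers to the prefix:
  ∀a ∀g ∀d (M(a) ∧ M(g) ∧ R(d))
The prefix is ∀a ∀g ∀d: 3 universal, 0 existential.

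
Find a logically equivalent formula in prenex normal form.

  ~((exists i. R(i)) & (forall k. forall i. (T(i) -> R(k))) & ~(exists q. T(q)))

Rewrite implications/biconditionals: A → B as ¬A ∨ B.
  ~((exists i. R(i)) & (forall k. forall i. (~T(i) | R(k))) & ~(exists q. T(q)))
Move each ¬ inward, flipping quantifiers it crosses:
  (forall i. ~R(i)) | (exists k. exists i. (T(i) & ~R(k))) | (exists q. T(q))
Standardize variables apart so no two quantifiers bind the same name: i↦r.
  (forall i. ~R(i)) | (exists k. exists r. (T(r) & ~R(k))) | (exists q. T(q))
Extract every quantifier outward, since the variables are now distinct and don't occur free across branches:
  forall i. exists k. exists r. exists q. (~R(i) | T(r) & ~R(k) | T(q))

forall i. exists k. exists r. exists q. (~R(i) | T(r) & ~R(k) | T(q))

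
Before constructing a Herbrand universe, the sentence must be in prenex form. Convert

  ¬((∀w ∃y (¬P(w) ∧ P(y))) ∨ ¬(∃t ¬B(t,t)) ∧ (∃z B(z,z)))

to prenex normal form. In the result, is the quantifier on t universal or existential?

Move each ¬ inward, flipping quantifiers it crosses:
  (∃w ∀y (P(w) ∨ ¬P(y))) ∧ ((∃t ¬B(t,t)) ∨ (∀z ¬B(z,z)))
Finally move all quantifiers to the prefix:
  ∃w ∀y ∃t ∀z ((P(w) ∨ ¬P(y)) ∧ (¬B(t,t) ∨ ¬B(z,z)))
The quantifier ∃t sits under an even number of negations, so it remains existential.

existential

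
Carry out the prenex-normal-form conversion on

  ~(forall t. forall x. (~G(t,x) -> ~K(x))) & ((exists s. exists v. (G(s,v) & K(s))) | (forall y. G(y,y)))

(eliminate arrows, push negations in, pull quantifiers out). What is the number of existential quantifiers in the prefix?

First replace A → B with ¬A ∨ B.
  ~(forall t. forall x. (~~G(t,x) | ~K(x))) & ((exists s. exists v. (G(s,v) & K(s))) | (forall y. G(y,y)))
Drive negations inward (¬∀x A ≡ ∃x ¬A, ¬∃x A ≡ ∀x ¬A, De Morgan for ∧/∨):
  (exists t. exists x. (~G(t,x) & K(x))) & ((exists s. exists v. (G(s,v) & K(s))) | (forall y. G(y,y)))
Finally move all quantifiers to the prefix:
  exists t. exists x. exists s. exists v. forall y. (~G(t,x) & K(x) & (G(s,v) & K(s) | G(y,y)))
The prefix is exists t exists x exists s exists v forall y: 1 universal, 4 existential.

4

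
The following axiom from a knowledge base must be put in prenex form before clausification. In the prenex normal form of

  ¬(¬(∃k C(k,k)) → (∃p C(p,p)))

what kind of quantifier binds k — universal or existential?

Rewrite implications/biconditionals: A → B as ¬A ∨ B.
  ¬(¬¬(∃k C(k,k)) ∨ (∃p C(p,p)))
Move each ¬ inward, flipping quantifiers it crosses:
  (∀k ¬C(k,k)) ∧ (∀p ¬C(p,p))
Finally move all quantifiers to the prefix:
  ∀k ∀p (¬C(k,k) ∧ ¬C(p,p))
The quantifier ∃k sits under an odd number of negations (counting the antecedent side of each →), so it flips to ∀k.

universal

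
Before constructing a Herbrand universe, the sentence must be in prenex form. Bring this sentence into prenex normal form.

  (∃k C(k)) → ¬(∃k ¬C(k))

∀k ∀r (¬C(k) ∨ C(r))

Rewrite implications/biconditionals: A → B as ¬A ∨ B.
  ¬(∃k C(k)) ∨ ¬(∃k ¬C(k))
Push ¬ through the quantifiers and connectives to reach negation normal form:
  (∀k ¬C(k)) ∨ (∀k C(k))
Standardize variables apart so no two quantifiers bind the same name: k↦r.
  (∀k ¬C(k)) ∨ (∀r C(r))
Pull the quantifiers to the front (each side's bound variable is not free in the other side):
  ∀k ∀r (¬C(k) ∨ C(r))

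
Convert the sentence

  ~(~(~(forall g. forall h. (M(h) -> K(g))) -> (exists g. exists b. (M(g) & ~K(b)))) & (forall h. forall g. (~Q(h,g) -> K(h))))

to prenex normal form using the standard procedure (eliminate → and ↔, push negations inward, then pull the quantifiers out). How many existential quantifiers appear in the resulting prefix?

Rewrite implications/biconditionals: A → B as ¬A ∨ B.
  ~(~(~~(forall g. forall h. (~M(h) | K(g))) | (exists g. exists b. (M(g) & ~K(b)))) & (forall h. forall g. (~~Q(h,g) | K(h))))
Push ¬ through the quantifiers and connectives to reach negation normal form:
  (forall g. forall h. (~M(h) | K(g))) | (exists g. exists b. (M(g) & ~K(b))) | (exists h. exists g. (~Q(h,g) & ~K(h)))
Rename bound variables to avoid capture: g↦x1, h↦u1, g↦z1.
  (forall g. forall h. (~M(h) | K(g))) | (exists x1. exists b. (M(x1) & ~K(b))) | (exists u1. exists z1. (~Q(u1,z1) & ~K(u1)))
Extract every quantifier outward, since the variables are now distinct and don't occur free across branches:
  forall g. forall h. exists x1. exists b. exists u1. exists z1. (~M(h) | K(g) | M(x1) & ~K(b) | ~Q(u1,z1) & ~K(u1))
The prefix is forall g forall h exists x1 exists b exists u1 exists z1: 2 universal, 4 existential.

4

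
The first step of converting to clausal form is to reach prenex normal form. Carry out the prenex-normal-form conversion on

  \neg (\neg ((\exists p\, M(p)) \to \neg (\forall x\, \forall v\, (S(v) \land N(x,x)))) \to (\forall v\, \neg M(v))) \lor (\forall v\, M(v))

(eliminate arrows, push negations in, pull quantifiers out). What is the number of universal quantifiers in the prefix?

3

First replace A → B with ¬A ∨ B.
  \neg (\neg \neg (\neg (\exists p\, M(p)) \lor \neg (\forall x\, \forall v\, (S(v) \land N(x,x)))) \lor (\forall v\, \neg M(v))) \lor (\forall v\, M(v))
Push ¬ through the quantifiers and connectives to reach negation normal form:
  (\exists p\, M(p)) \land (\forall x\, \forall v\, (S(v) \land N(x,x))) \land (\exists v\, M(v)) \lor (\forall v\, M(v))
Rename bound variables to avoid capture: v↦z, v↦r.
  (\exists p\, M(p)) \land (\forall x\, \forall v\, (S(v) \land N(x,x))) \land (\exists z\, M(z)) \lor (\forall r\, M(r))
Pull the quantifiers to the front (each side's bound variable is not free in the other side):
  \exists p\, \forall x\, \forall v\, \exists z\, \forall r\, (M(p) \land S(v) \land N(x,x) \land M(z) \lor M(r))
The prefix is \exists p \forall x \forall v \exists z \forall r: 3 universal, 2 existential.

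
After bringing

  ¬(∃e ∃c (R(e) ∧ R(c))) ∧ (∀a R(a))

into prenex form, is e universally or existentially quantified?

universal

Move each ¬ inward, flipping quantifiers it crosses:
  (∀e ∀c (¬R(e) ∨ ¬R(c))) ∧ (∀a R(a))
Extract every quantifier outward, since the variables are now distinct and don't occur free across branches:
  ∀e ∀c ∀a ((¬R(e) ∨ ¬R(c)) ∧ R(a))
The quantifier ∃e sits under an odd number of negations, so it flips to ∀e.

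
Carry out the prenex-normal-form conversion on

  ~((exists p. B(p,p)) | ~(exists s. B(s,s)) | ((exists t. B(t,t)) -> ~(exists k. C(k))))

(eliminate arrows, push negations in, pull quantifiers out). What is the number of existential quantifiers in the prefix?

Eliminate → and ↔ using ¬ and ∨.
  ~((exists p. B(p,p)) | ~(exists s. B(s,s)) | ~(exists t. B(t,t)) | ~(exists k. C(k)))
Drive negations inward (¬∀x A ≡ ∃x ¬A, ¬∃x A ≡ ∀x ¬A, De Morgan for ∧/∨):
  (forall p. ~B(p,p)) & (exists s. B(s,s)) & (exists t. B(t,t)) & (exists k. C(k))
Extract every quantifier outward, since the variables are now distinct and don't occur free across branches:
  forall p. exists s. exists t. exists k. (~B(p,p) & B(s,s) & B(t,t) & C(k))
The prefix is forall p exists s exists t exists k: 1 universal, 3 existential.

3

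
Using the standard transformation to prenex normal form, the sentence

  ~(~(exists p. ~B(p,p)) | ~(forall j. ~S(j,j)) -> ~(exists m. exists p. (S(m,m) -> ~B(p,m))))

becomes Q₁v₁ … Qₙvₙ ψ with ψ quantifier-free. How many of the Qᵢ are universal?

1

Rewrite implications/biconditionals: A → B as ¬A ∨ B.
  ~(~(~(exists p. ~B(p,p)) | ~(forall j. ~S(j,j))) | ~(exists m. exists p. (~S(m,m) | ~B(p,m))))
Push ¬ through the quantifiers and connectives to reach negation normal form:
  ((forall p. B(p,p)) | (exists j. S(j,j))) & (exists m. exists p. (~S(m,m) | ~B(p,m)))
Rename bound variables to avoid capture: p↦q.
  ((forall p. B(p,p)) | (exists j. S(j,j))) & (exists m. exists q. (~S(m,m) | ~B(q,m)))
Extract every quantifier outward, since the variables are now distinct and don't occur free across branches:
  forall p. exists j. exists m. exists q. ((B(p,p) | S(j,j)) & (~S(m,m) | ~B(q,m)))
The prefix is forall p exists j exists m exists q: 1 universal, 3 existential.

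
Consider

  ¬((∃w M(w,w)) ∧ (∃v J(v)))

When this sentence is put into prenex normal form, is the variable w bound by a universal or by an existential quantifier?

Push ¬ through the quantifiers and connectives to reach negation normal form:
  (∀w ¬M(w,w)) ∨ (∀v ¬J(v))
All bound variables are already distinct, so no renaming is needed.
Extract every quantifier outward, since the variables are now distinct and don't occur free across branches:
  ∀w ∀v (¬M(w,w) ∨ ¬J(v))
The quantifier ∃w sits under an odd number of negations, so it flips to ∀w.

universal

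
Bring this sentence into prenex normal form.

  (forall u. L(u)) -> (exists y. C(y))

Eliminate → and ↔ using ¬ and ∨.
  ~(forall u. L(u)) | (exists y. C(y))
Drive negations inward (¬∀x A ≡ ∃x ¬A, ¬∃x A ≡ ∀x ¬A, De Morgan for ∧/∨):
  (exists u. ~L(u)) | (exists y. C(y))
All bound variables are already distinct, so no renaming is needed.
Finally move all quantifiers to the prefix:
  exists u. exists y. (~L(u) | C(y))

exists u. exists y. (~L(u) | C(y))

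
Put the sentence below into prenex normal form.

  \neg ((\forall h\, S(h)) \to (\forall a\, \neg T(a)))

First replace A → B with ¬A ∨ B.
  \neg (\neg (\forall h\, S(h)) \lor (\forall a\, \neg T(a)))
Push ¬ through the quantifiers and connectives to reach negation normal form:
  (\forall h\, S(h)) \land (\exists a\, T(a))
All bound variables are already distinct, so no renaming is needed.
Extract every quantifier outward, since the variables are now distinct and don't occur free across branches:
  \forall h\, \exists a\, (S(h) \land T(a))

\forall h\, \exists a\, (S(h) \land T(a))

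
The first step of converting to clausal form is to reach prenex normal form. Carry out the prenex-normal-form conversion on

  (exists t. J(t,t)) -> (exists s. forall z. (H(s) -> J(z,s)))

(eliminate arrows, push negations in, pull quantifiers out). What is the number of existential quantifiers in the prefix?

Rewrite implications/biconditionals: A → B as ¬A ∨ B.
  ~(exists t. J(t,t)) | (exists s. forall z. (~H(s) | J(z,s)))
Drive negations inward (¬∀x A ≡ ∃x ¬A, ¬∃x A ≡ ∀x ¬A, De Morgan for ∧/∨):
  (forall t. ~J(t,t)) | (exists s. forall z. (~H(s) | J(z,s)))
All bound variables are already distinct, so no renaming is needed.
Extract every quantifier outward, since the variables are now distinct and don't occur free across branches:
  forall t. exists s. forall z. (~J(t,t) | ~H(s) | J(z,s))
The prefix is forall t exists s forall z: 2 universal, 1 existential.

1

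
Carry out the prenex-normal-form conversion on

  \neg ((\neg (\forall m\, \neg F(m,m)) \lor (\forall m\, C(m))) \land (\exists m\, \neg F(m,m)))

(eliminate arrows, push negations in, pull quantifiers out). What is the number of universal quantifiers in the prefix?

2

Drive negations inward (¬∀x A ≡ ∃x ¬A, ¬∃x A ≡ ∀x ¬A, De Morgan for ∧/∨):
  (\forall m\, \neg F(m,m)) \land (\exists m\, \neg C(m)) \lor (\forall m\, F(m,m))
Rename bound variables to avoid capture: m↦x, m↦u.
  (\forall m\, \neg F(m,m)) \land (\exists x\, \neg C(x)) \lor (\forall u\, F(u,u))
Finally move all quantifiers to the prefix:
  \forall m\, \exists x\, \forall u\, (\neg F(m,m) \land \neg C(x) \lor F(u,u))
The prefix is \forall m \exists x \forall u: 2 universal, 1 existential.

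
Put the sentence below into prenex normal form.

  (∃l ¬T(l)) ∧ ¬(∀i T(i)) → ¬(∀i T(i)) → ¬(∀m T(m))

∀l ∀i ∀b ∃m (T(l) ∨ T(i) ∨ T(b) ∨ ¬T(m))

Rewrite implications/biconditionals: A → B as ¬A ∨ B.
  ¬((∃l ¬T(l)) ∧ ¬(∀i T(i))) ∨ ¬¬(∀i T(i)) ∨ ¬(∀m T(m))
Drive negations inward (¬∀x A ≡ ∃x ¬A, ¬∃x A ≡ ∀x ¬A, De Morgan for ∧/∨):
  (∀l T(l)) ∨ (∀i T(i)) ∨ (∀i T(i)) ∨ (∃m ¬T(m))
Rename bound variables to avoid capture: i↦b.
  (∀l T(l)) ∨ (∀i T(i)) ∨ (∀b T(b)) ∨ (∃m ¬T(m))
Finally move all quantifiers to the prefix:
  ∀l ∀i ∀b ∃m (T(l) ∨ T(i) ∨ T(b) ∨ ¬T(m))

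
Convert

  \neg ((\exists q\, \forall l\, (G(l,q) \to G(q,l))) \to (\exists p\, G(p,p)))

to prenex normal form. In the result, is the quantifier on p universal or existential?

Rewrite implications/biconditionals: A → B as ¬A ∨ B.
  \neg (\neg (\exists q\, \forall l\, (\neg G(l,q) \lor G(q,l))) \lor (\exists p\, G(p,p)))
Move each ¬ inward, flipping quantifiers it crosses:
  (\exists q\, \forall l\, (\neg G(l,q) \lor G(q,l))) \land (\forall p\, \neg G(p,p))
Extract every quantifier outward, since the variables are now distinct and don't occur free across branches:
  \exists q\, \forall l\, \forall p\, ((\neg G(l,q) \lor G(q,l)) \land \neg G(p,p))
The quantifier \exists p sits under an odd number of negations (counting the antecedent side of each →), so it flips to \forall p.

universal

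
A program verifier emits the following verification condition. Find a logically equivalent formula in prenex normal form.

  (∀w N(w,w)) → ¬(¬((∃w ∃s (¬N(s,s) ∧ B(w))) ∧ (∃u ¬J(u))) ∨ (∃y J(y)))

∃w ∃c ∃s ∃u ∀y (¬N(w,w) ∨ ¬N(s,s) ∧ B(c) ∧ ¬J(u) ∧ ¬J(y))

First replace A → B with ¬A ∨ B.
  ¬(∀w N(w,w)) ∨ ¬(¬((∃w ∃s (¬N(s,s) ∧ B(w))) ∧ (∃u ¬J(u))) ∨ (∃y J(y)))
Move each ¬ inward, flipping quantifiers it crosses:
  (∃w ¬N(w,w)) ∨ (∃w ∃s (¬N(s,s) ∧ B(w))) ∧ (∃u ¬J(u)) ∧ (∀y ¬J(y))
Rename bound variables to avoid capture: w↦c.
  (∃w ¬N(w,w)) ∨ (∃c ∃s (¬N(s,s) ∧ B(c))) ∧ (∃u ¬J(u)) ∧ (∀y ¬J(y))
Finally move all quantifiers to the prefix:
  ∃w ∃c ∃s ∃u ∀y (¬N(w,w) ∨ ¬N(s,s) ∧ B(c) ∧ ¬J(u) ∧ ¬J(y))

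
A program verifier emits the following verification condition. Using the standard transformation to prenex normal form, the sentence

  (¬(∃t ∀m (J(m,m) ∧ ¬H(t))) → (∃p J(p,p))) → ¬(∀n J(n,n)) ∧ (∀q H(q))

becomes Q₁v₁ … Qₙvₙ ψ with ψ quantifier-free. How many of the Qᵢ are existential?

Eliminate → and ↔ using ¬ and ∨.
  ¬(¬¬(∃t ∀m (J(m,m) ∧ ¬H(t))) ∨ (∃p J(p,p))) ∨ ¬(∀n J(n,n)) ∧ (∀q H(q))
Push ¬ through the quantifiers and connectives to reach negation normal form:
  (∀t ∃m (¬J(m,m) ∨ H(t))) ∧ (∀p ¬J(p,p)) ∨ (∃n ¬J(n,n)) ∧ (∀q H(q))
All bound variables are already distinct, so no renaming is needed.
Finally move all quantifiers to the prefix:
  ∀t ∃m ∀p ∃n ∀q ((¬J(m,m) ∨ H(t)) ∧ ¬J(p,p) ∨ ¬J(n,n) ∧ H(q))
The prefix is ∀t ∃m ∀p ∃n ∀q: 3 universal, 2 existential.

2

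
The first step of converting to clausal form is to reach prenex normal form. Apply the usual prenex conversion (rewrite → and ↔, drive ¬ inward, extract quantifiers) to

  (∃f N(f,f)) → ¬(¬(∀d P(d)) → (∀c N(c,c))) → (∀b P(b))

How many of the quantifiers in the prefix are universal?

4

Rewrite implications/biconditionals: A → B as ¬A ∨ B.
  ¬(∃f N(f,f)) ∨ ¬¬(¬¬(∀d P(d)) ∨ (∀c N(c,c))) ∨ (∀b P(b))
Drive negations inward (¬∀x A ≡ ∃x ¬A, ¬∃x A ≡ ∀x ¬A, De Morgan for ∧/∨):
  (∀f ¬N(f,f)) ∨ (∀d P(d)) ∨ (∀c N(c,c)) ∨ (∀b P(b))
All bound variables are already distinct, so no renaming is needed.
Finally move all quantifiers to the prefix:
  ∀f ∀d ∀c ∀b (¬N(f,f) ∨ P(d) ∨ N(c,c) ∨ P(b))
The prefix is ∀f ∀d ∀c ∀b: 4 universal, 0 existential.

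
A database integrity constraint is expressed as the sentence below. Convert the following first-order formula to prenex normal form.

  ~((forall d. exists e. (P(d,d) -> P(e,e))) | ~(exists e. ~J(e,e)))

Eliminate → and ↔ using ¬ and ∨.
  ~((forall d. exists e. (~P(d,d) | P(e,e))) | ~(exists e. ~J(e,e)))
Push ¬ through the quantifiers and connectives to reach negation normal form:
  (exists d. forall e. (P(d,d) & ~P(e,e))) & (exists e. ~J(e,e))
Give each quantifier a distinct variable: e↦z.
  (exists d. forall e. (P(d,d) & ~P(e,e))) & (exists z. ~J(z,z))
Pull the quantifiers to the front (each side's bound variable is not free in the other side):
  exists d. forall e. exists z. (P(d,d) & ~P(e,e) & ~J(z,z))

exists d. forall e. exists z. (P(d,d) & ~P(e,e) & ~J(z,z))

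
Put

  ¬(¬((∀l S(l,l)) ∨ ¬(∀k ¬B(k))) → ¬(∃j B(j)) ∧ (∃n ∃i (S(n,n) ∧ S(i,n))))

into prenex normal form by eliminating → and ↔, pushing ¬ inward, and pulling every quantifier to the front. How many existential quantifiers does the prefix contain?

2

Eliminate → and ↔ using ¬ and ∨.
  ¬(¬¬((∀l S(l,l)) ∨ ¬(∀k ¬B(k))) ∨ ¬(∃j B(j)) ∧ (∃n ∃i (S(n,n) ∧ S(i,n))))
Move each ¬ inward, flipping quantifiers it crosses:
  (∃l ¬S(l,l)) ∧ (∀k ¬B(k)) ∧ ((∃j B(j)) ∨ (∀n ∀i (¬S(n,n) ∨ ¬S(i,n))))
Pull the quantifiers to the front (each side's bound variable is not free in the other side):
  ∃l ∀k ∃j ∀n ∀i (¬S(l,l) ∧ ¬B(k) ∧ (B(j) ∨ ¬S(n,n) ∨ ¬S(i,n)))
The prefix is ∃l ∀k ∃j ∀n ∀i: 3 universal, 2 existential.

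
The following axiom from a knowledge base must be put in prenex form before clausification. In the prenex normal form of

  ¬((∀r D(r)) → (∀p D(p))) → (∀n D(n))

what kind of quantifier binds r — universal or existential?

existential

First replace A → B with ¬A ∨ B.
  ¬¬(¬(∀r D(r)) ∨ (∀p D(p))) ∨ (∀n D(n))
Move each ¬ inward, flipping quantifiers it crosses:
  (∃r ¬D(r)) ∨ (∀p D(p)) ∨ (∀n D(n))
Pull the quantifiers to the front (each side's bound variable is not free in the other side):
  ∃r ∀p ∀n (¬D(r) ∨ D(p) ∨ D(n))
The quantifier ∀r sits under an odd number of negations (counting the antecedent side of each →), so it flips to ∃r.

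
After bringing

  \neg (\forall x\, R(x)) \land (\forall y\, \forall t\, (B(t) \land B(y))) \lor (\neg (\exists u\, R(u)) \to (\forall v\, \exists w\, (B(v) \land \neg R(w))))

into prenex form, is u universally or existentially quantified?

First replace A → B with ¬A ∨ B.
  \neg (\forall x\, R(x)) \land (\forall y\, \forall t\, (B(t) \land B(y))) \lor \neg \neg (\exists u\, R(u)) \lor (\forall v\, \exists w\, (B(v) \land \neg R(w)))
Move each ¬ inward, flipping quantifiers it crosses:
  (\exists x\, \neg R(x)) \land (\forall y\, \forall t\, (B(t) \land B(y))) \lor (\exists u\, R(u)) \lor (\forall v\, \exists w\, (B(v) \land \neg R(w)))
Pull the quantifiers to the front (each side's bound variable is not free in the other side):
  \exists x\, \forall y\, \forall t\, \exists u\, \forall v\, \exists w\, (\neg R(x) \land B(t) \land B(y) \lor R(u) \lor B(v) \land \neg R(w))
The quantifier \exists u sits under an even number of negations (counting the antecedent side of each →), so it remains existential.

existential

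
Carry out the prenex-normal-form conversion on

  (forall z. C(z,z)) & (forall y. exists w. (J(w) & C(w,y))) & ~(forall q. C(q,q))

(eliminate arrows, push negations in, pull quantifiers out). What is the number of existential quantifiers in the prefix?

Push ¬ through the quantifiers and connectives to reach negation normal form:
  (forall z. C(z,z)) & (forall y. exists w. (J(w) & C(w,y))) & (exists q. ~C(q,q))
All bound variables are already distinct, so no renaming is needed.
Finally move all quantifiers to the prefix:
  forall z. forall y. exists w. exists q. (C(z,z) & J(w) & C(w,y) & ~C(q,q))
The prefix is forall z forall y exists w exists q: 2 universal, 2 existential.

2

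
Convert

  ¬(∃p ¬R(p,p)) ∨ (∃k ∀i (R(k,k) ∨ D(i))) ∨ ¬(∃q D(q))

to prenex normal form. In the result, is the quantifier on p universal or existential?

universal

Move each ¬ inward, flipping quantifiers it crosses:
  (∀p R(p,p)) ∨ (∃k ∀i (R(k,k) ∨ D(i))) ∨ (∀q ¬D(q))
All bound variables are already distinct, so no renaming is needed.
Extract every quantifier outward, since the variables are now distinct and don't occur free across branches:
  ∀p ∃k ∀i ∀q (R(p,p) ∨ R(k,k) ∨ D(i) ∨ ¬D(q))
The quantifier ∃p sits under an odd number of negations, so it flips to ∀p.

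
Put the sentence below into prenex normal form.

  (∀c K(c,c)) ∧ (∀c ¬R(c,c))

∀c ∀v1 (K(c,c) ∧ ¬R(v1,v1))

Standardize variables apart so no two quantifiers bind the same name: c↦v1.
  (∀c K(c,c)) ∧ (∀v1 ¬R(v1,v1))
Extract every quantifier outward, since the variables are now distinct and don't occur free across branches:
  ∀c ∀v1 (K(c,c) ∧ ¬R(v1,v1))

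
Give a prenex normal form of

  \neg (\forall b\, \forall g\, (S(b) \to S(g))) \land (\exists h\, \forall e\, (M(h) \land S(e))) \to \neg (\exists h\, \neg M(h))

\forall b\, \forall g\, \forall h\, \exists e\, \forall s\, (\neg S(b) \lor S(g) \lor \neg M(h) \lor \neg S(e) \lor M(s))

First replace A → B with ¬A ∨ B.
  \neg (\neg (\forall b\, \forall g\, (\neg S(b) \lor S(g))) \land (\exists h\, \forall e\, (M(h) \land S(e)))) \lor \neg (\exists h\, \neg M(h))
Drive negations inward (¬∀x A ≡ ∃x ¬A, ¬∃x A ≡ ∀x ¬A, De Morgan for ∧/∨):
  (\forall b\, \forall g\, (\neg S(b) \lor S(g))) \lor (\forall h\, \exists e\, (\neg M(h) \lor \neg S(e))) \lor (\forall h\, M(h))
Rename bound variables to avoid capture: h↦s.
  (\forall b\, \forall g\, (\neg S(b) \lor S(g))) \lor (\forall h\, \exists e\, (\neg M(h) \lor \neg S(e))) \lor (\forall s\, M(s))
Pull the quantifiers to the front (each side's bound variable is not free in the other side):
  \forall b\, \forall g\, \forall h\, \exists e\, \forall s\, (\neg S(b) \lor S(g) \lor \neg M(h) \lor \neg S(e) \lor M(s))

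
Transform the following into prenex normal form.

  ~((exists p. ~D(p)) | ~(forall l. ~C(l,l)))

Move each ¬ inward, flipping quantifiers it crosses:
  (forall p. D(p)) & (forall l. ~C(l,l))
Finally move all quantifiers to the prefix:
  forall p. forall l. (D(p) & ~C(l,l))

forall p. forall l. (D(p) & ~C(l,l))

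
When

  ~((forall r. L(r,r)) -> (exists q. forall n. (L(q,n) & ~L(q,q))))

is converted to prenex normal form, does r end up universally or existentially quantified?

Eliminate → and ↔ using ¬ and ∨.
  ~(~(forall r. L(r,r)) | (exists q. forall n. (L(q,n) & ~L(q,q))))
Drive negations inward (¬∀x A ≡ ∃x ¬A, ¬∃x A ≡ ∀x ¬A, De Morgan for ∧/∨):
  (forall r. L(r,r)) & (forall q. exists n. (~L(q,n) | L(q,q)))
All bound variables are already distinct, so no renaming is needed.
Pull the quantifiers to the front (each side's bound variable is not free in the other side):
  forall r. forall q. exists n. (L(r,r) & (~L(q,n) | L(q,q)))
The quantifier forall r sits under an even number of negations (counting the antecedent side of each →), so it remains universal.

universal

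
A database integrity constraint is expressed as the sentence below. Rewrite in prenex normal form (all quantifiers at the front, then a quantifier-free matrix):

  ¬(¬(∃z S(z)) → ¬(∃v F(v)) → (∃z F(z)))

Eliminate → and ↔ using ¬ and ∨.
  ¬(¬¬(∃z S(z)) ∨ ¬¬(∃v F(v)) ∨ (∃z F(z)))
Drive negations inward (¬∀x A ≡ ∃x ¬A, ¬∃x A ≡ ∀x ¬A, De Morgan for ∧/∨):
  (∀z ¬S(z)) ∧ (∀v ¬F(v)) ∧ (∀z ¬F(z))
Give each quantifier a distinct variable: z↦w1.
  (∀z ¬S(z)) ∧ (∀v ¬F(v)) ∧ (∀w1 ¬F(w1))
Finally move all quantifiers to the prefix:
  ∀z ∀v ∀w1 (¬S(z) ∧ ¬F(v) ∧ ¬F(w1))

∀z ∀v ∀w1 (¬S(z) ∧ ¬F(v) ∧ ¬F(w1))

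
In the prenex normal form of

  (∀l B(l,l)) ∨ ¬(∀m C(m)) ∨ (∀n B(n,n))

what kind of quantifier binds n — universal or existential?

universal

Push ¬ through the quantifiers and connectives to reach negation normal form:
  (∀l B(l,l)) ∨ (∃m ¬C(m)) ∨ (∀n B(n,n))
All bound variables are already distinct, so no renaming is needed.
Pull the quantifiers to the front (each side's bound variable is not free in the other side):
  ∀l ∃m ∀n (B(l,l) ∨ ¬C(m) ∨ B(n,n))
The quantifier ∀n sits under an even number of negations, so it remains universal.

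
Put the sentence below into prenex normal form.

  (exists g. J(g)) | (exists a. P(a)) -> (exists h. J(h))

forall g. forall a. exists h. (~J(g) & ~P(a) | J(h))

First replace A → B with ¬A ∨ B.
  ~((exists g. J(g)) | (exists a. P(a))) | (exists h. J(h))
Move each ¬ inward, flipping quantifiers it crosses:
  (forall g. ~J(g)) & (forall a. ~P(a)) | (exists h. J(h))
All bound variables are already distinct, so no renaming is needed.
Finally move all quantifiers to the prefix:
  forall g. forall a. exists h. (~J(g) & ~P(a) | J(h))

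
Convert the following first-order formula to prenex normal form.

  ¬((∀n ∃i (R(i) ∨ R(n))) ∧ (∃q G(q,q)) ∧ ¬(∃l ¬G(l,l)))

Drive negations inward (¬∀x A ≡ ∃x ¬A, ¬∃x A ≡ ∀x ¬A, De Morgan for ∧/∨):
  (∃n ∀i (¬R(i) ∧ ¬R(n))) ∨ (∀q ¬G(q,q)) ∨ (∃l ¬G(l,l))
All bound variables are already distinct, so no renaming is needed.
Extract every quantifier outward, since the variables are now distinct and don't occur free across branches:
  ∃n ∀i ∀q ∃l (¬R(i) ∧ ¬R(n) ∨ ¬G(q,q) ∨ ¬G(l,l))

∃n ∀i ∀q ∃l (¬R(i) ∧ ¬R(n) ∨ ¬G(q,q) ∨ ¬G(l,l))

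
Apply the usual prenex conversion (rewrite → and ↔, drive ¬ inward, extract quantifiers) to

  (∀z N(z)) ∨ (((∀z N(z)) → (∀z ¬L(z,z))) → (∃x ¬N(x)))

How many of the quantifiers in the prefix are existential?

Rewrite implications/biconditionals: A → B as ¬A ∨ B.
  (∀z N(z)) ∨ ¬(¬(∀z N(z)) ∨ (∀z ¬L(z,z))) ∨ (∃x ¬N(x))
Push ¬ through the quantifiers and connectives to reach negation normal form:
  (∀z N(z)) ∨ (∀z N(z)) ∧ (∃z L(z,z)) ∨ (∃x ¬N(x))
Standardize variables apart so no two quantifiers bind the same name: z↦a, z↦r.
  (∀z N(z)) ∨ (∀a N(a)) ∧ (∃r L(r,r)) ∨ (∃x ¬N(x))
Finally move all quantifiers to the prefix:
  ∀z ∀a ∃r ∃x (N(z) ∨ N(a) ∧ L(r,r) ∨ ¬N(x))
The prefix is ∀z ∀a ∃r ∃x: 2 universal, 2 existential.

2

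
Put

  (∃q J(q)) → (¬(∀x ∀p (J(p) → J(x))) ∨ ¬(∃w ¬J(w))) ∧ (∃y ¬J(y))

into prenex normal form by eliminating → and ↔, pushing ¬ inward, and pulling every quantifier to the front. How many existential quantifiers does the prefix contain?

Rewrite implications/biconditionals: A → B as ¬A ∨ B.
  ¬(∃q J(q)) ∨ (¬(∀x ∀p (¬J(p) ∨ J(x))) ∨ ¬(∃w ¬J(w))) ∧ (∃y ¬J(y))
Drive negations inward (¬∀x A ≡ ∃x ¬A, ¬∃x A ≡ ∀x ¬A, De Morgan for ∧/∨):
  (∀q ¬J(q)) ∨ ((∃x ∃p (J(p) ∧ ¬J(x))) ∨ (∀w J(w))) ∧ (∃y ¬J(y))
Extract every quantifier outward, since the variables are now distinct and don't occur free across branches:
  ∀q ∃x ∃p ∀w ∃y (¬J(q) ∨ (J(p) ∧ ¬J(x) ∨ J(w)) ∧ ¬J(y))
The prefix is ∀q ∃x ∃p ∀w ∃y: 2 universal, 3 existential.

3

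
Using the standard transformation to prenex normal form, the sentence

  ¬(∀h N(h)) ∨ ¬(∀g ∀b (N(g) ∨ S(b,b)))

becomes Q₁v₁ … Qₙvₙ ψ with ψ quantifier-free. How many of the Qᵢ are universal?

0

Move each ¬ inward, flipping quantifiers it crosses:
  (∃h ¬N(h)) ∨ (∃g ∃b (¬N(g) ∧ ¬S(b,b)))
All bound variables are already distinct, so no renaming is needed.
Extract every quantifier outward, since the variables are now distinct and don't occur free across branches:
  ∃h ∃g ∃b (¬N(h) ∨ ¬N(g) ∧ ¬S(b,b))
The prefix is ∃h ∃g ∃b: 0 universal, 3 existential.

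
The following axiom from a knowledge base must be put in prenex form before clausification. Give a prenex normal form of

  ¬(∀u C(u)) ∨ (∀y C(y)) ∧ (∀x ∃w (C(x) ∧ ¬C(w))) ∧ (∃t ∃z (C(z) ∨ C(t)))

∃u ∀y ∀x ∃w ∃t ∃z (¬C(u) ∨ C(y) ∧ C(x) ∧ ¬C(w) ∧ (C(z) ∨ C(t)))

Move each ¬ inward, flipping quantifiers it crosses:
  (∃u ¬C(u)) ∨ (∀y C(y)) ∧ (∀x ∃w (C(x) ∧ ¬C(w))) ∧ (∃t ∃z (C(z) ∨ C(t)))
Extract every quantifier outward, since the variables are now distinct and don't occur free across branches:
  ∃u ∀y ∀x ∃w ∃t ∃z (¬C(u) ∨ C(y) ∧ C(x) ∧ ¬C(w) ∧ (C(z) ∨ C(t)))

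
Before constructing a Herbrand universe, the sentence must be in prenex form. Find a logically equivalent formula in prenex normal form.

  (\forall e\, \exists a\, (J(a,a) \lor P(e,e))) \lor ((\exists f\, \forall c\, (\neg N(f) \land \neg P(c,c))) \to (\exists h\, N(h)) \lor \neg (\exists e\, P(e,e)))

\forall e\, \exists a\, \forall f\, \exists c\, \exists h\, \forall w1\, (J(a,a) \lor P(e,e) \lor N(f) \lor P(c,c) \lor N(h) \lor \neg P(w1,w1))

Eliminate → and ↔ using ¬ and ∨.
  (\forall e\, \exists a\, (J(a,a) \lor P(e,e))) \lor \neg (\exists f\, \forall c\, (\neg N(f) \land \neg P(c,c))) \lor (\exists h\, N(h)) \lor \neg (\exists e\, P(e,e))
Push ¬ through the quantifiers and connectives to reach negation normal form:
  (\forall e\, \exists a\, (J(a,a) \lor P(e,e))) \lor (\forall f\, \exists c\, (N(f) \lor P(c,c))) \lor (\exists h\, N(h)) \lor (\forall e\, \neg P(e,e))
Rename bound variables to avoid capture: e↦w1.
  (\forall e\, \exists a\, (J(a,a) \lor P(e,e))) \lor (\forall f\, \exists c\, (N(f) \lor P(c,c))) \lor (\exists h\, N(h)) \lor (\forall w1\, \neg P(w1,w1))
Finally move all quantifiers to the prefix:
  \forall e\, \exists a\, \forall f\, \exists c\, \exists h\, \forall w1\, (J(a,a) \lor P(e,e) \lor N(f) \lor P(c,c) \lor N(h) \lor \neg P(w1,w1))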